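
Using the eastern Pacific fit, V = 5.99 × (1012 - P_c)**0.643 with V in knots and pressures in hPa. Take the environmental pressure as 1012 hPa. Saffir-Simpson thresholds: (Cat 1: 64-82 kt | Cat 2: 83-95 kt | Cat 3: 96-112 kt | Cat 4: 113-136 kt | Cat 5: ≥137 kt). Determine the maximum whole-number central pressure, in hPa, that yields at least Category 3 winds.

937 hPa

Category 3 begins at V = 96 kt.
Required ΔP = (96/5.99)^(1/0.643) = 16.027^1.555 ≈ 74.78 hPa.
P_c ≤ 1012 − 74.78 = 937.22, so the highest integer P_c is 937 hPa.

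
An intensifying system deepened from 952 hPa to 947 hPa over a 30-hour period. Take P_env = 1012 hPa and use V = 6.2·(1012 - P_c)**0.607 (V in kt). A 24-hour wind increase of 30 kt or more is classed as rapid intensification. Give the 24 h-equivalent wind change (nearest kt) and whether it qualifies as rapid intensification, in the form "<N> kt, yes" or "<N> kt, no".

V₁: ΔP = 60, V ≈ 6.2 × 60^0.607 ≈ 74.43 kt.
V₂: ΔP = 65, V ≈ 6.2 × 65^0.607 ≈ 78.13 kt.
ΔV over 30 h = 3.70 kt → 24 h equivalent = 3.70 × 24/30 ≈ 2.96 kt.
3 kt < 30 kt ⇒ not rapid intensification.

3 kt, no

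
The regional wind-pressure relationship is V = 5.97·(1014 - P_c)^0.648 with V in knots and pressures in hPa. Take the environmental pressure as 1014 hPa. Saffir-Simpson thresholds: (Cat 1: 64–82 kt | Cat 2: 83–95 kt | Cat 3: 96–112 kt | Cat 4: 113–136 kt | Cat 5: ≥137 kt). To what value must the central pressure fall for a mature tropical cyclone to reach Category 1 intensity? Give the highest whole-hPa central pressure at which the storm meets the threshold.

975 hPa

Category 1 begins at V = 64 kt.
Required ΔP = (64/5.97)^(1/0.648) = 10.720^1.543 ≈ 38.89 hPa.
P_c ≤ 1014 − 38.89 = 975.11, so the highest integer P_c is 975 hPa.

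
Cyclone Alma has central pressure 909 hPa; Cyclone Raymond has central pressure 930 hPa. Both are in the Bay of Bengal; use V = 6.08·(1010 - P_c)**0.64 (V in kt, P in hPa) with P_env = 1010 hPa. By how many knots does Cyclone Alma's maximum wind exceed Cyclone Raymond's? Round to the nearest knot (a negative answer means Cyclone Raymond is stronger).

16 kt

Cyclone Alma: ΔP = 101; V ≈ 6.08 × 101^0.64 ≈ 116.59 kt.
Cyclone Raymond: ΔP = 80; V ≈ 6.08 × 80^0.64 ≈ 100.43 kt.
Difference ≈ 116.59 − 100.43 = 16.16 → 16 kt.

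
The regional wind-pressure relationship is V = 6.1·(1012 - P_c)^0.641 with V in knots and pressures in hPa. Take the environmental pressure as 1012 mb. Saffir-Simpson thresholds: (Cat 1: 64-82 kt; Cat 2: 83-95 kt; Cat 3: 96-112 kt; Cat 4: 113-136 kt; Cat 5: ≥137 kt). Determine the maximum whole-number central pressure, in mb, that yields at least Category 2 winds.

Category 2 begins at V = 83 kt.
Required ΔP = (83/6.1)^(1/0.641) = 13.607^1.560 ≈ 58.71 mb.
P_c ≤ 1012 − 58.71 = 953.29, so the highest integer P_c is 953 mb.

953 mb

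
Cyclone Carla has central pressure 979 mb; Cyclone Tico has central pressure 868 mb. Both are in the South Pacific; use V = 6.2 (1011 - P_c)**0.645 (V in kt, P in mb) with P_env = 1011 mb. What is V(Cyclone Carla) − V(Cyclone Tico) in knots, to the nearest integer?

-94 kt

Cyclone Carla: ΔP = 32; V ≈ 6.2 × 32^0.645 ≈ 57.97 kt.
Cyclone Tico: ΔP = 143; V ≈ 6.2 × 143^0.645 ≈ 152.26 kt.
Difference ≈ 57.97 − 152.26 = -94.29 → -94 kt.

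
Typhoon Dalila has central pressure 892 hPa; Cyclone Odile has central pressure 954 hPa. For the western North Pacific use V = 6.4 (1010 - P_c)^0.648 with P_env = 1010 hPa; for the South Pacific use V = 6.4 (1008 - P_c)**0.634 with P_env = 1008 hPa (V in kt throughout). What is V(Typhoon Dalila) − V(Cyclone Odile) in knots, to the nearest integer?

61 kt

Typhoon Dalila: ΔP = 118; V ≈ 6.4 × 118^0.648 ≈ 140.85 kt.
Cyclone Odile: ΔP = 54; V ≈ 6.4 × 54^0.634 ≈ 80.26 kt.
Difference ≈ 140.85 − 80.26 = 60.59 → 61 kt.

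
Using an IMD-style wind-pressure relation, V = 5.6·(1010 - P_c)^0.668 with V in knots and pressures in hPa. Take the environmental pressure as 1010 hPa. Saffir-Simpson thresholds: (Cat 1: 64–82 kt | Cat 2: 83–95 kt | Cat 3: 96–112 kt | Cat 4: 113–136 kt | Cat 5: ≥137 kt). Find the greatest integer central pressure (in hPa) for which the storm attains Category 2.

953 hPa

Category 2 begins at V = 83 kt.
Required ΔP = (83/5.6)^(1/0.668) = 14.821^1.497 ≈ 56.60 hPa.
P_c ≤ 1010 − 56.60 = 953.40, so the highest integer P_c is 953 hPa.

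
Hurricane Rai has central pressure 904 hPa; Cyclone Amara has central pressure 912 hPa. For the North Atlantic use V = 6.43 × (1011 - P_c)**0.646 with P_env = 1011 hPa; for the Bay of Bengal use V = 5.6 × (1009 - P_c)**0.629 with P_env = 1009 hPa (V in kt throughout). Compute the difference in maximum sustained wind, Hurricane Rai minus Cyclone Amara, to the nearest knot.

Hurricane Rai: ΔP = 107; V ≈ 6.43 × 107^0.646 ≈ 131.58 kt.
Cyclone Amara: ΔP = 97; V ≈ 5.6 × 97^0.629 ≈ 99.51 kt.
Difference ≈ 131.58 − 99.51 = 32.07 → 32 kt.

32 kt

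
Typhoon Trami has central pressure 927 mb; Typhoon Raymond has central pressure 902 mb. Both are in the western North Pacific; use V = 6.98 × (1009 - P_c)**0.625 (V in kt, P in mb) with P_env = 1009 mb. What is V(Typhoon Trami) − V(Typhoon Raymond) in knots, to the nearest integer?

Typhoon Trami: ΔP = 82; V ≈ 6.98 × 82^0.625 ≈ 109.65 kt.
Typhoon Raymond: ΔP = 107; V ≈ 6.98 × 107^0.625 ≈ 129.49 kt.
Difference ≈ 109.65 − 129.49 = -19.84 → -20 kt.

-20 kt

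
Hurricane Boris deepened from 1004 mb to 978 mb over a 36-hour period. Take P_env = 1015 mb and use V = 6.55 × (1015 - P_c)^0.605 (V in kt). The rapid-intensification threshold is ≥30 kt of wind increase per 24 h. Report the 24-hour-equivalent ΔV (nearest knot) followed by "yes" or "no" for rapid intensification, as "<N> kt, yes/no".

20 kt, no

V₁: ΔP = 11, V ≈ 6.55 × 11^0.605 ≈ 27.94 kt.
V₂: ΔP = 37, V ≈ 6.55 × 37^0.605 ≈ 58.21 kt.
ΔV over 36 h = 30.27 kt → 24 h equivalent = 30.27 × 24/36 ≈ 20.18 kt.
20 kt < 30 kt ⇒ not rapid intensification.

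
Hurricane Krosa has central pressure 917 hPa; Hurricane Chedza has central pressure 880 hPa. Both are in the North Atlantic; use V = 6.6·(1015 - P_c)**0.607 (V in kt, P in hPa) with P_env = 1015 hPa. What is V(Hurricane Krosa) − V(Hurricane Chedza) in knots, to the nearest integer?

Hurricane Krosa: ΔP = 98; V ≈ 6.6 × 98^0.607 ≈ 106.71 kt.
Hurricane Chedza: ΔP = 135; V ≈ 6.6 × 135^0.607 ≈ 129.62 kt.
Difference ≈ 106.71 − 129.62 = -22.91 → -23 kt.

-23 kt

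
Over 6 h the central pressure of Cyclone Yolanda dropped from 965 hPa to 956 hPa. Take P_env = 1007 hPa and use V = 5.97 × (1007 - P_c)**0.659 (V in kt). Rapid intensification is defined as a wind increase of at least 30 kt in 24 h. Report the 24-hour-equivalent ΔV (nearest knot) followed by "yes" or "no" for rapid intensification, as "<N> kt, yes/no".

38 kt, yes

V₁: ΔP = 42, V ≈ 5.97 × 42^0.659 ≈ 70.10 kt.
V₂: ΔP = 51, V ≈ 5.97 × 51^0.659 ≈ 79.66 kt.
ΔV over 6 h = 9.56 kt → 24 h equivalent = 9.56 × 24/6 ≈ 38.24 kt.
38 kt ≥ 30 kt ⇒ rapid intensification.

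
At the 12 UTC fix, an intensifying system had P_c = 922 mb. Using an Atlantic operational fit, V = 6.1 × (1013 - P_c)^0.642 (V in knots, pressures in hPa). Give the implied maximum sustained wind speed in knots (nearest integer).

ΔP = 1013 − 922 = 91 mb.
91^0.642 ≈ 18.101.
V ≈ 6.1 × 18.101 ≈ 110.4 kt.

110 kt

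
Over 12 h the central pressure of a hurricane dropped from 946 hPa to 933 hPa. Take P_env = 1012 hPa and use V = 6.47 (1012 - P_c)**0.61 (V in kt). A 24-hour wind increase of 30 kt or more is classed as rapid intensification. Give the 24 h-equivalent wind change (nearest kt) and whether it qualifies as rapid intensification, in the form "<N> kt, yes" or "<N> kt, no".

V₁: ΔP = 66, V ≈ 6.47 × 66^0.61 ≈ 83.33 kt.
V₂: ΔP = 79, V ≈ 6.47 × 79^0.61 ≈ 92.99 kt.
ΔV over 12 h = 9.66 kt → 24 h equivalent = 9.66 × 24/12 ≈ 19.32 kt.
19 kt < 30 kt ⇒ not rapid intensification.

19 kt, no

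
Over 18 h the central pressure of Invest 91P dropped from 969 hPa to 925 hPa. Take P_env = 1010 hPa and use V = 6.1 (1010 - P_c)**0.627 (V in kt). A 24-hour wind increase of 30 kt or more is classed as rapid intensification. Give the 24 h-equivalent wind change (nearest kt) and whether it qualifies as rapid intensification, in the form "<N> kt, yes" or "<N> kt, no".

V₁: ΔP = 41, V ≈ 6.1 × 41^0.627 ≈ 62.60 kt.
V₂: ΔP = 85, V ≈ 6.1 × 85^0.627 ≈ 98.87 kt.
ΔV over 18 h = 36.27 kt → 24 h equivalent = 36.27 × 24/18 ≈ 48.36 kt.
48 kt ≥ 30 kt ⇒ rapid intensification.

48 kt, yes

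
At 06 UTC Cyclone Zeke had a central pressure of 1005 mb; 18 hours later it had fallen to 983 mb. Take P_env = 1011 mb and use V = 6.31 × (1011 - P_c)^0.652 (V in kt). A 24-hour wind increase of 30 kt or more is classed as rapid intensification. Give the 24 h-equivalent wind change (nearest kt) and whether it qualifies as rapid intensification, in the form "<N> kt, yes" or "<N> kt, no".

V₁: ΔP = 6, V ≈ 6.31 × 6^0.652 ≈ 20.29 kt.
V₂: ΔP = 28, V ≈ 6.31 × 28^0.652 ≈ 55.41 kt.
ΔV over 18 h = 35.12 kt → 24 h equivalent = 35.12 × 24/18 ≈ 46.83 kt.
47 kt ≥ 30 kt ⇒ rapid intensification.

47 kt, yes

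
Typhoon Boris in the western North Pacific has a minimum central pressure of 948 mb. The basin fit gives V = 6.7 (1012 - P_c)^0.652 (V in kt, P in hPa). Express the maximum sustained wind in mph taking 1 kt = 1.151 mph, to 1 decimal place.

ΔP = 1012 − 948 = 64 mb.
V ≈ 6.7 × 64^0.652 = 6.7 × 15.053 ≈ 100.857 kt.
100.857 × 1.151 ≈ 116.09 mph → 116.1 mph.

116.1 mph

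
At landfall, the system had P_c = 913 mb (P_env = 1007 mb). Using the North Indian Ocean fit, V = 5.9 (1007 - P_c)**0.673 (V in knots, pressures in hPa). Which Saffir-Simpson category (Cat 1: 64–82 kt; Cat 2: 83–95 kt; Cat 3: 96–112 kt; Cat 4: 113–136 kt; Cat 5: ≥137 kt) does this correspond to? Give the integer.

4

ΔP = 1007 − 913 = 94 mb.
V ≈ 5.9 × 94^0.673 = 5.9 × 21.28 ≈ 126 kt.
126 kt falls in the Category 4 band.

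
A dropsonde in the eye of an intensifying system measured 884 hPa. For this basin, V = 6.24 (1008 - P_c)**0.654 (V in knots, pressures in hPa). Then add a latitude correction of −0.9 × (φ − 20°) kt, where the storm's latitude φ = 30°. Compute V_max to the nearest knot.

137 kt

ΔP = 1008 − 884 = 124 hPa.
124^0.654 ≈ 23.394.
V ≈ 6.24 × 23.394 ≈ 146.0 kt.
Latitude correction: −0.9 × (30 − 20) = -9 kt.
Corrected V ≈ 137 kt → 137 kt.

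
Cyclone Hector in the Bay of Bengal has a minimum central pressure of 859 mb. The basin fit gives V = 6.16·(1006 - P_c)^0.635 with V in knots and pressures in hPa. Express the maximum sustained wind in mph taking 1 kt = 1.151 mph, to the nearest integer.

ΔP = 1006 − 859 = 147 mb.
V ≈ 6.16 × 147^0.635 = 6.16 × 23.782 ≈ 146.496 kt.
146.496 × 1.151 ≈ 168.62 mph → 169 mph.

169 mph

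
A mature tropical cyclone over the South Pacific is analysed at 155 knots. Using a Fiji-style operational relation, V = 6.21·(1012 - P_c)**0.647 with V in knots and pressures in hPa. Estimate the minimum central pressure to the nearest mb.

ΔP = (V / 6.21)^(1/0.647) = (155/6.21)^1.546.
155/6.21 = 24.960; 24.960^1.546 ≈ 144.40 mb.
P_c = 1012 − 144.40 = 867.60 ≈ 868 mb.

868 mb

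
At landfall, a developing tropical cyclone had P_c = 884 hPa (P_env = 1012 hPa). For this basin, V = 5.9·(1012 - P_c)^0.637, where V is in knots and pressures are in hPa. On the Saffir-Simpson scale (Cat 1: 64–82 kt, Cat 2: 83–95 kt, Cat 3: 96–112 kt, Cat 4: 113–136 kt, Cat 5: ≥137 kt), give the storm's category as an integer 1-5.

4

ΔP = 1012 − 884 = 128 hPa.
V ≈ 5.9 × 128^0.637 = 5.9 × 21.99 ≈ 130 kt.
130 kt falls in the Category 4 band.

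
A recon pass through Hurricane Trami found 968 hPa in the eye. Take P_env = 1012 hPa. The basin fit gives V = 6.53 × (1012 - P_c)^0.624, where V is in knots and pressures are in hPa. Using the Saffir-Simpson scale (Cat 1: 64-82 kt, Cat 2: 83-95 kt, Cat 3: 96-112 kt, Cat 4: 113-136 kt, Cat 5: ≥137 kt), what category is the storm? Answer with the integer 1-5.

1

ΔP = 1012 − 968 = 44 hPa.
V ≈ 6.53 × 44^0.624 = 6.53 × 10.61 ≈ 69 kt.
69 kt falls in the Category 1 band.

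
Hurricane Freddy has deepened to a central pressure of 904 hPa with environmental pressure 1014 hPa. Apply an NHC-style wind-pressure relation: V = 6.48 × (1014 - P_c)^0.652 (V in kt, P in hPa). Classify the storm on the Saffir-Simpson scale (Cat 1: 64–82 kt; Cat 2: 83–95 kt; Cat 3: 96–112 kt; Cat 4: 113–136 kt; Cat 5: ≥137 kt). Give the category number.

ΔP = 1014 − 904 = 110 hPa.
V ≈ 6.48 × 110^0.652 = 6.48 × 21.43 ≈ 139 kt.
139 kt falls in the Category 5 band.

5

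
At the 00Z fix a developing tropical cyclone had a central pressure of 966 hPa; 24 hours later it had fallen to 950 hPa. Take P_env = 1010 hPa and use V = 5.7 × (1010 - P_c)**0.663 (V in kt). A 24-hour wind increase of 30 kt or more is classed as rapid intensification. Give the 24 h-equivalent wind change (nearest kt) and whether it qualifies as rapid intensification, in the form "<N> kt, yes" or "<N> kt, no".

16 kt, no

V₁: ΔP = 44, V ≈ 5.7 × 44^0.663 ≈ 70.06 kt.
V₂: ΔP = 60, V ≈ 5.7 × 60^0.663 ≈ 86.06 kt.
ΔV over 24 h = 16.00 kt → 24 h equivalent = 16.00 × 24/24 ≈ 16.00 kt.
16 kt < 30 kt ⇒ not rapid intensification.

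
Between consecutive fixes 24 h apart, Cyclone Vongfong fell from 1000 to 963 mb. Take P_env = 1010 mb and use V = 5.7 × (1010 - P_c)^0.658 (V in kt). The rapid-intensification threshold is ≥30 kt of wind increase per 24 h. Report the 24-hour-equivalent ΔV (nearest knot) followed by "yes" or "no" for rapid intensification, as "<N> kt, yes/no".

46 kt, yes

V₁: ΔP = 10, V ≈ 5.7 × 10^0.658 ≈ 25.93 kt.
V₂: ΔP = 47, V ≈ 5.7 × 47^0.658 ≈ 71.80 kt.
ΔV over 24 h = 45.87 kt → 24 h equivalent = 45.87 × 24/24 ≈ 45.87 kt.
46 kt ≥ 30 kt ⇒ rapid intensification.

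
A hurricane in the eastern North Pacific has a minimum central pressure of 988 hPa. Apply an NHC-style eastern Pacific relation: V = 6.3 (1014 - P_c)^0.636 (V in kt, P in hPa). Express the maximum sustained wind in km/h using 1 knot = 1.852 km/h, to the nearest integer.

ΔP = 1014 − 988 = 26 hPa.
V ≈ 6.3 × 26^0.636 = 6.3 × 7.942 ≈ 50.034 kt.
50.034 × 1.852 ≈ 92.66 km/h → 93 km/h.

93 km/h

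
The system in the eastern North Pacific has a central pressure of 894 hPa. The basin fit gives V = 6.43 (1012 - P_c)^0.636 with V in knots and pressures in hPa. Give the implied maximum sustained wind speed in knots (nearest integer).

134 kt

ΔP = 1012 − 894 = 118 hPa.
118^0.636 ≈ 20.783.
V ≈ 6.43 × 20.783 ≈ 133.6 kt.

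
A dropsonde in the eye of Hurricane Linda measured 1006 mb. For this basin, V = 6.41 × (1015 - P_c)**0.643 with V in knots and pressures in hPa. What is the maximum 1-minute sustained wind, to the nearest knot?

26 kt

ΔP = 1015 − 1006 = 9 mb.
9^0.643 ≈ 4.108.
V ≈ 6.41 × 4.108 ≈ 26.3 kt.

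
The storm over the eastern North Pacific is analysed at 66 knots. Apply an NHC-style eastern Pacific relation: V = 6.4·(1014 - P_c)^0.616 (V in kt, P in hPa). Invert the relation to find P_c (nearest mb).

ΔP = (V / 6.4)^(1/0.616) = (66/6.4)^1.623.
66/6.4 = 10.312; 10.312^1.623 ≈ 44.16 mb.
P_c = 1014 − 44.16 = 969.84 ≈ 970 mb.

970 mb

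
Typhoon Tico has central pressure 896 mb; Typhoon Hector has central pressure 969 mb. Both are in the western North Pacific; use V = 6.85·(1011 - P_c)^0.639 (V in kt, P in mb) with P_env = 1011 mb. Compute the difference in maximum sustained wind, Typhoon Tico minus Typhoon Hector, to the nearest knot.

Typhoon Tico: ΔP = 115; V ≈ 6.85 × 115^0.639 ≈ 142.06 kt.
Typhoon Hector: ΔP = 42; V ≈ 6.85 × 42^0.639 ≈ 74.64 kt.
Difference ≈ 142.06 − 74.64 = 67.42 → 67 kt.

67 kt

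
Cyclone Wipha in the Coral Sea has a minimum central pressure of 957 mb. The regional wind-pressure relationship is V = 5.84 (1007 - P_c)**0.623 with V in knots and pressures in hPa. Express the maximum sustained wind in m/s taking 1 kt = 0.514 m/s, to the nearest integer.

34 m/s

ΔP = 1007 − 957 = 50 mb.
V ≈ 5.84 × 50^0.623 = 5.84 × 11.441 ≈ 66.815 kt.
66.815 × 0.514 ≈ 34.34 m/s → 34 m/s.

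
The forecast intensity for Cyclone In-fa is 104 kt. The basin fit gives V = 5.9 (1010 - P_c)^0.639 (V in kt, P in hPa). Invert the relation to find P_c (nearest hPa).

ΔP = (V / 5.9)^(1/0.639) = (104/5.9)^1.565.
104/5.9 = 17.627; 17.627^1.565 ≈ 89.17 hPa.
P_c = 1010 − 89.17 = 920.83 ≈ 921 hPa.

921 hPa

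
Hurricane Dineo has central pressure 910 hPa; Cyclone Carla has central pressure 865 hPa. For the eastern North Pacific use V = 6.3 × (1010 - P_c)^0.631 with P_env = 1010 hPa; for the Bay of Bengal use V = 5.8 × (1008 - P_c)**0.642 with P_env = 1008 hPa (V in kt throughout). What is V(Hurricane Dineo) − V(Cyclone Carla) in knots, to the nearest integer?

Hurricane Dineo: ΔP = 100; V ≈ 6.3 × 100^0.631 ≈ 115.17 kt.
Cyclone Carla: ΔP = 143; V ≈ 5.8 × 143^0.642 ≈ 140.33 kt.
Difference ≈ 115.17 − 140.33 = -25.16 → -25 kt.

-25 kt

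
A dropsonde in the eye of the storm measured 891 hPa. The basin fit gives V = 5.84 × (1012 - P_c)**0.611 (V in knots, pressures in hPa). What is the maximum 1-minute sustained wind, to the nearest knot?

109 kt

ΔP = 1012 − 891 = 121 hPa.
121^0.611 ≈ 18.732.
V ≈ 5.84 × 18.732 ≈ 109.4 kt.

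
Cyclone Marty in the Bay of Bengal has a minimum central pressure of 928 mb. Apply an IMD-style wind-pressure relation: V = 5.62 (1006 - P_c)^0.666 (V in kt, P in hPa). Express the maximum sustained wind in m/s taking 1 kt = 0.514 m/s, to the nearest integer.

ΔP = 1006 − 928 = 78 mb.
V ≈ 5.62 × 78^0.666 = 5.62 × 18.203 ≈ 102.299 kt.
102.299 × 0.514 ≈ 52.58 m/s → 53 m/s.

53 m/s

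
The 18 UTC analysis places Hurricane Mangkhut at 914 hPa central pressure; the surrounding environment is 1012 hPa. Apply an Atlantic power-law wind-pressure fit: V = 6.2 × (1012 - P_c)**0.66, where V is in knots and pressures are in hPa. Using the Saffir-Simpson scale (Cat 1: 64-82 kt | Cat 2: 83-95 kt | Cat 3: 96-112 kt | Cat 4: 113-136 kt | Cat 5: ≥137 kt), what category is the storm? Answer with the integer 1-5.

4

ΔP = 1012 − 914 = 98 hPa.
V ≈ 6.2 × 98^0.66 = 6.2 × 20.62 ≈ 128 kt.
128 kt falls in the Category 4 band.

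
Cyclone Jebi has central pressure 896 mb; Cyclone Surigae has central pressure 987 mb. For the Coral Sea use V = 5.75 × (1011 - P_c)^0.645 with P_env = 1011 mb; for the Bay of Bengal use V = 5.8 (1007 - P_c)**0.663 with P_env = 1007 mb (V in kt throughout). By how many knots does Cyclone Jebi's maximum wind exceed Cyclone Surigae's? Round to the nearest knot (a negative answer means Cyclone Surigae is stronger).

80 kt

Cyclone Jebi: ΔP = 115; V ≈ 5.75 × 115^0.645 ≈ 122.69 kt.
Cyclone Surigae: ΔP = 20; V ≈ 5.8 × 20^0.663 ≈ 42.27 kt.
Difference ≈ 122.69 − 42.27 = 80.42 → 80 kt.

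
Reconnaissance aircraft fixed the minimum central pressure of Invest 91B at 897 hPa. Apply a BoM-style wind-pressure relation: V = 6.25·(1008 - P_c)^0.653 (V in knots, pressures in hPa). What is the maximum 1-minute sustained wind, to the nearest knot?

135 kt

ΔP = 1008 − 897 = 111 hPa.
111^0.653 ≈ 21.657.
V ≈ 6.25 × 21.657 ≈ 135.4 kt.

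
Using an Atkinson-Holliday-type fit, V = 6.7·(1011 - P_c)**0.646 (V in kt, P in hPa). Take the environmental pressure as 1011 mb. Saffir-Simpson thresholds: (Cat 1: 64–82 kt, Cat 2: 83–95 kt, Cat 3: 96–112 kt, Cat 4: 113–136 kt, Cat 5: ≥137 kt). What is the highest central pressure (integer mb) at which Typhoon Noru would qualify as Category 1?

978 mb

Category 1 begins at V = 64 kt.
Required ΔP = (64/6.7)^(1/0.646) = 9.552^1.548 ≈ 32.90 mb.
P_c ≤ 1011 − 32.90 = 978.10, so the highest integer P_c is 978 mb.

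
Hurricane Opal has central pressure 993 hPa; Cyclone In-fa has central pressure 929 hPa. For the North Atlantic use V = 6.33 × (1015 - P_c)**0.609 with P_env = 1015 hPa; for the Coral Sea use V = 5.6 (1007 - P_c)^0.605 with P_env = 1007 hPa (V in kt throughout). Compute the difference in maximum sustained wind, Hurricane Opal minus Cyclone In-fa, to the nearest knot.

Hurricane Opal: ΔP = 22; V ≈ 6.33 × 22^0.609 ≈ 41.59 kt.
Cyclone In-fa: ΔP = 78; V ≈ 5.6 × 78^0.605 ≈ 78.15 kt.
Difference ≈ 41.59 − 78.15 = -36.56 → -37 kt.

-37 kt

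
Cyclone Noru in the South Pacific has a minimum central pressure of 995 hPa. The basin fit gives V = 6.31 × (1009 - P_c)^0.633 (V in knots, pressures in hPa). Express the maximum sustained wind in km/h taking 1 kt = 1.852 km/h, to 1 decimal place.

62.1 km/h

ΔP = 1009 − 995 = 14 hPa.
V ≈ 6.31 × 14^0.633 = 6.31 × 5.315 ≈ 33.537 kt.
33.537 × 1.852 ≈ 62.11 km/h → 62.1 km/h.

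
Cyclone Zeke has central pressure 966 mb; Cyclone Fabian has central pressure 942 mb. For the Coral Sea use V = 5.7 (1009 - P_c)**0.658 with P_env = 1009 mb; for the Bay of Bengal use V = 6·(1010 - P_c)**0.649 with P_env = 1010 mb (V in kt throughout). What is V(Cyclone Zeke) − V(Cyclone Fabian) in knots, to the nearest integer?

Cyclone Zeke: ΔP = 43; V ≈ 5.7 × 43^0.658 ≈ 67.72 kt.
Cyclone Fabian: ΔP = 68; V ≈ 6 × 68^0.649 ≈ 92.78 kt.
Difference ≈ 67.72 − 92.78 = -25.06 → -25 kt.

-25 kt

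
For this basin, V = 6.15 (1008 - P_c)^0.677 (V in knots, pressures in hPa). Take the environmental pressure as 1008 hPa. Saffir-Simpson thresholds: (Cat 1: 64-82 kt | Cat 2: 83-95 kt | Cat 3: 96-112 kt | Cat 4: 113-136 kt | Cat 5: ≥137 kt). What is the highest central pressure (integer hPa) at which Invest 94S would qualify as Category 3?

Category 3 begins at V = 96 kt.
Required ΔP = (96/6.15)^(1/0.677) = 15.610^1.477 ≈ 57.91 hPa.
P_c ≤ 1008 − 57.91 = 950.09, so the highest integer P_c is 950 hPa.

950 hPa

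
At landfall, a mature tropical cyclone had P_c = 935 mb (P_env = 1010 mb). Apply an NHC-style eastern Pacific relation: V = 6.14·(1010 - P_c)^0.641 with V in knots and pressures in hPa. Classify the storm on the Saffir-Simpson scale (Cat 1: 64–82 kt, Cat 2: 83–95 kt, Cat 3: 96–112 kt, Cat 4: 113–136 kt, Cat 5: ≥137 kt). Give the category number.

3

ΔP = 1010 − 935 = 75 mb.
V ≈ 6.14 × 75^0.641 = 6.14 × 15.92 ≈ 98 kt.
98 kt falls in the Category 3 band.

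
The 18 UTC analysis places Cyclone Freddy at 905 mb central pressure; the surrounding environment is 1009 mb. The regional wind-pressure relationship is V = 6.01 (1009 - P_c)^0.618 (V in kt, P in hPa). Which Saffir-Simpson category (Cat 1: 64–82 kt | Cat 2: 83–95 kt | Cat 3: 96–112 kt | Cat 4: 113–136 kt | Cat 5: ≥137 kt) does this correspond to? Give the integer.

3

ΔP = 1009 − 905 = 104 mb.
V ≈ 6.01 × 104^0.618 = 6.01 × 17.64 ≈ 106 kt.
106 kt falls in the Category 3 band.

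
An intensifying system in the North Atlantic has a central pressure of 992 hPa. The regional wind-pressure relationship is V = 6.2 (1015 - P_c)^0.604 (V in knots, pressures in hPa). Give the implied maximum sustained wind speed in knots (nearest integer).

ΔP = 1015 − 992 = 23 hPa.
23^0.604 ≈ 6.645.
V ≈ 6.2 × 6.645 ≈ 41.2 kt.

41 kt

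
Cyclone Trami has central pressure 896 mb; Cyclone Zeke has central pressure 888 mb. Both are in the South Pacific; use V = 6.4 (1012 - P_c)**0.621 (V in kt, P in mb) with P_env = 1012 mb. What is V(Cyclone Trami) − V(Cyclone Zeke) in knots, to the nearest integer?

-5 kt

Cyclone Trami: ΔP = 116; V ≈ 6.4 × 116^0.621 ≈ 122.52 kt.
Cyclone Zeke: ΔP = 124; V ≈ 6.4 × 124^0.621 ≈ 127.70 kt.
Difference ≈ 122.52 − 127.70 = -5.18 → -5 kt.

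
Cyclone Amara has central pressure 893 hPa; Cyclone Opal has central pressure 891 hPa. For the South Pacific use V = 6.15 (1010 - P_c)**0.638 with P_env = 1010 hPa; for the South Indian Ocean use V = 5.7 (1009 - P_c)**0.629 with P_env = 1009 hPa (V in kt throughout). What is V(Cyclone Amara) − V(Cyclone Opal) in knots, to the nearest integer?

14 kt

Cyclone Amara: ΔP = 117; V ≈ 6.15 × 117^0.638 ≈ 128.34 kt.
Cyclone Opal: ΔP = 118; V ≈ 5.7 × 118^0.629 ≈ 114.57 kt.
Difference ≈ 128.34 − 114.57 = 13.77 → 14 kt.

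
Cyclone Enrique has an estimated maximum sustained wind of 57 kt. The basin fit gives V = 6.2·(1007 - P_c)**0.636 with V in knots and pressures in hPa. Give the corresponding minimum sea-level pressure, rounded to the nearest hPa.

ΔP = (V / 6.2)^(1/0.636) = (57/6.2)^1.572.
57/6.2 = 9.194; 9.194^1.572 ≈ 32.73 hPa.
P_c = 1007 − 32.73 = 974.27 ≈ 974 hPa.

974 hPa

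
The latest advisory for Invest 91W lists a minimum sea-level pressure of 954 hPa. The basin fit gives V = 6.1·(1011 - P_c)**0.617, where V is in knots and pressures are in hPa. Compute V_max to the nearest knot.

ΔP = 1011 − 954 = 57 hPa.
57^0.617 ≈ 12.116.
V ≈ 6.1 × 12.116 ≈ 73.9 kt.

74 kt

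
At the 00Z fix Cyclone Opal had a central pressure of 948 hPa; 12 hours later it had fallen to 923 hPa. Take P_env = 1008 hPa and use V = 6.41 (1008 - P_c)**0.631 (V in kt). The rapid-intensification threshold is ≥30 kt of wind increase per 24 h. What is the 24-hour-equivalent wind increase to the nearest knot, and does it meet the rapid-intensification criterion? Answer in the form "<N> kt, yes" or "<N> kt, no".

V₁: ΔP = 60, V ≈ 6.41 × 60^0.631 ≈ 84.89 kt.
V₂: ΔP = 85, V ≈ 6.41 × 85^0.631 ≈ 105.76 kt.
ΔV over 12 h = 20.87 kt → 24 h equivalent = 20.87 × 24/12 ≈ 41.74 kt.
42 kt ≥ 30 kt ⇒ rapid intensification.

42 kt, yes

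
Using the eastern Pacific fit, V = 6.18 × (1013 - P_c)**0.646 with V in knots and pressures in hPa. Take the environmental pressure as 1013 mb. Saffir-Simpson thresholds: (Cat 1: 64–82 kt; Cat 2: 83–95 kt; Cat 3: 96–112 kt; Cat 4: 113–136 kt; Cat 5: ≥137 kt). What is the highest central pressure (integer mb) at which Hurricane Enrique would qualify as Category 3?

943 mb

Category 3 begins at V = 96 kt.
Required ΔP = (96/6.18)^(1/0.646) = 15.534^1.548 ≈ 69.84 mb.
P_c ≤ 1013 − 69.84 = 943.16, so the highest integer P_c is 943 mb.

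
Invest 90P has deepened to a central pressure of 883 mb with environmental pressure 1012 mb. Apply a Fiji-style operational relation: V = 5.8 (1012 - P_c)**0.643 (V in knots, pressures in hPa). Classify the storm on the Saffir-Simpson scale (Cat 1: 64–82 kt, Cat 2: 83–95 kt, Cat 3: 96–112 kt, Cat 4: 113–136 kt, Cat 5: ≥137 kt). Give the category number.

ΔP = 1012 − 883 = 129 mb.
V ≈ 5.8 × 129^0.643 = 5.8 × 22.76 ≈ 132 kt.
132 kt falls in the Category 4 band.

4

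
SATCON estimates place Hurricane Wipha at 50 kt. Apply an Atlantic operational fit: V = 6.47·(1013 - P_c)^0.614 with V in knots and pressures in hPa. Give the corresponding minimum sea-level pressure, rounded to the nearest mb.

985 mb

ΔP = (V / 6.47)^(1/0.614) = (50/6.47)^1.629.
50/6.47 = 7.728; 7.728^1.629 ≈ 27.95 mb.
P_c = 1013 − 27.95 = 985.05 ≈ 985 mb.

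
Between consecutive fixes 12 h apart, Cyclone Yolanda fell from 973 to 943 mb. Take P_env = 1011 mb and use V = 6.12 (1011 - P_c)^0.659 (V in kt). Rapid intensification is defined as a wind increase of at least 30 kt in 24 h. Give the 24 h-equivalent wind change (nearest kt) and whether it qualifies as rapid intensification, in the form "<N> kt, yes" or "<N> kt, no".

63 kt, yes

V₁: ΔP = 38, V ≈ 6.12 × 38^0.659 ≈ 67.27 kt.
V₂: ΔP = 68, V ≈ 6.12 × 68^0.659 ≈ 98.71 kt.
ΔV over 12 h = 31.44 kt → 24 h equivalent = 31.44 × 24/12 ≈ 62.88 kt.
63 kt ≥ 30 kt ⇒ rapid intensification.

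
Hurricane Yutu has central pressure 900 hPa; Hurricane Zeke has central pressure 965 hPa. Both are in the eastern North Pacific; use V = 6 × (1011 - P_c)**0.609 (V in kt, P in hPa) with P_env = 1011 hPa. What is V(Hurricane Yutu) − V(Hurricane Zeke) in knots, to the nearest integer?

44 kt

Hurricane Yutu: ΔP = 111; V ≈ 6 × 111^0.609 ≈ 105.62 kt.
Hurricane Zeke: ΔP = 46; V ≈ 6 × 46^0.609 ≈ 61.77 kt.
Difference ≈ 105.62 − 61.77 = 43.85 → 44 kt.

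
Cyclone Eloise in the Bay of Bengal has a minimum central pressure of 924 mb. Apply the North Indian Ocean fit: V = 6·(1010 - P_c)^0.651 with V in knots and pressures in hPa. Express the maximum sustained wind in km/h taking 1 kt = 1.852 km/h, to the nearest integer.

202 km/h

ΔP = 1010 − 924 = 86 mb.
V ≈ 6 × 86^0.651 = 6 × 18.170 ≈ 109.021 kt.
109.021 × 1.852 ≈ 201.91 km/h → 202 km/h.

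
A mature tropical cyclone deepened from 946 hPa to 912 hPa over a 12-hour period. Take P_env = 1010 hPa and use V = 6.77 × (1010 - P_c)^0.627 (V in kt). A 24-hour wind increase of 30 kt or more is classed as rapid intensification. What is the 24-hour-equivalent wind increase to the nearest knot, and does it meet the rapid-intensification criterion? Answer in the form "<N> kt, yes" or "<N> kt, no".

56 kt, yes

V₁: ΔP = 64, V ≈ 6.77 × 64^0.627 ≈ 91.85 kt.
V₂: ΔP = 98, V ≈ 6.77 × 98^0.627 ≈ 119.97 kt.
ΔV over 12 h = 28.12 kt → 24 h equivalent = 28.12 × 24/12 ≈ 56.24 kt.
56 kt ≥ 30 kt ⇒ rapid intensification.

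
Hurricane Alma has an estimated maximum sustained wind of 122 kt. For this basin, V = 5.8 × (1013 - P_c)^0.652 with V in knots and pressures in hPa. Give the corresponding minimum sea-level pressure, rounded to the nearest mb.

906 mb

ΔP = (V / 5.8)^(1/0.652) = (122/5.8)^1.534.
122/5.8 = 21.034; 21.034^1.534 ≈ 106.91 mb.
P_c = 1013 − 106.91 = 906.09 ≈ 906 mb.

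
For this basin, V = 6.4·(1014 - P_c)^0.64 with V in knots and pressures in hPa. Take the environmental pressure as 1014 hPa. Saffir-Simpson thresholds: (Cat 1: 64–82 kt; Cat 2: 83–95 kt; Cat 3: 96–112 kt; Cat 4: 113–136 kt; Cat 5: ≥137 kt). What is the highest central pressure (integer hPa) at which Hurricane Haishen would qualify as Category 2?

959 hPa

Category 2 begins at V = 83 kt.
Required ΔP = (83/6.4)^(1/0.64) = 12.969^1.562 ≈ 54.82 hPa.
P_c ≤ 1014 − 54.82 = 959.18, so the highest integer P_c is 959 hPa.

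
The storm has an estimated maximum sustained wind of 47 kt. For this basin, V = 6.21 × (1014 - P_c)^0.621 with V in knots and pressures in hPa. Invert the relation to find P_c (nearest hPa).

988 hPa

ΔP = (V / 6.21)^(1/0.621) = (47/6.21)^1.610.
47/6.21 = 7.568; 7.568^1.610 ≈ 26.03 hPa.
P_c = 1014 − 26.03 = 987.97 ≈ 988 hPa.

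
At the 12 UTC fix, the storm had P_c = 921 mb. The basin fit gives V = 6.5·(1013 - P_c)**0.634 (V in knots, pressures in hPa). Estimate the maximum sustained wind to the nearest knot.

ΔP = 1013 − 921 = 92 mb.
92^0.634 ≈ 17.581.
V ≈ 6.5 × 17.581 ≈ 114.3 kt.

114 kt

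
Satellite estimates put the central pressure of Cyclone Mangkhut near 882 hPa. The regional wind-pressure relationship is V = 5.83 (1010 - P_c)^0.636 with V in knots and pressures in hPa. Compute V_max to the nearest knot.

ΔP = 1010 − 882 = 128 hPa.
128^0.636 ≈ 21.887.
V ≈ 5.83 × 21.887 ≈ 127.6 kt.

128 kt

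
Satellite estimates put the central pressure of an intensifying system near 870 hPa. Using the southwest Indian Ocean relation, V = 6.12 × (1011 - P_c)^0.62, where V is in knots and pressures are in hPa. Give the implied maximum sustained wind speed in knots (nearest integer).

132 kt

ΔP = 1011 − 870 = 141 hPa.
141^0.62 ≈ 21.504.
V ≈ 6.12 × 21.504 ≈ 131.6 kt.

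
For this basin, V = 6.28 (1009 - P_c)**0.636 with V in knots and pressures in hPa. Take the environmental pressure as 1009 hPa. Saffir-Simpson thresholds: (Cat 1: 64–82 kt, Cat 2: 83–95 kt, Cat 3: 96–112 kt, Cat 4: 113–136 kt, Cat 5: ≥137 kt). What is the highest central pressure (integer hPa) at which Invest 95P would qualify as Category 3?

936 hPa

Category 3 begins at V = 96 kt.
Required ΔP = (96/6.28)^(1/0.636) = 15.287^1.572 ≈ 72.80 hPa.
P_c ≤ 1009 − 72.80 = 936.20, so the highest integer P_c is 936 hPa.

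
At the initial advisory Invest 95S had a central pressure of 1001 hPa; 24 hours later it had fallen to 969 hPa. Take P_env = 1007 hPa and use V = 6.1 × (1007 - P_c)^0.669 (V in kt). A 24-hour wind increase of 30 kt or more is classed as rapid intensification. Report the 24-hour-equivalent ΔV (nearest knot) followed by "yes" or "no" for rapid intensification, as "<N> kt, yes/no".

49 kt, yes

V₁: ΔP = 6, V ≈ 6.1 × 6^0.669 ≈ 20.23 kt.
V₂: ΔP = 38, V ≈ 6.1 × 38^0.669 ≈ 69.54 kt.
ΔV over 24 h = 49.31 kt → 24 h equivalent = 49.31 × 24/24 ≈ 49.31 kt.
49 kt ≥ 30 kt ⇒ rapid intensification.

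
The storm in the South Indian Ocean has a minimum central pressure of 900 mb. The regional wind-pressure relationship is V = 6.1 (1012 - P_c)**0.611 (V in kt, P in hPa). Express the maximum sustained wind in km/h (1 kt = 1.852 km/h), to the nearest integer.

ΔP = 1012 − 900 = 112 mb.
V ≈ 6.1 × 112^0.611 = 6.1 × 17.868 ≈ 108.994 kt.
108.994 × 1.852 ≈ 201.86 km/h → 202 km/h.

202 km/h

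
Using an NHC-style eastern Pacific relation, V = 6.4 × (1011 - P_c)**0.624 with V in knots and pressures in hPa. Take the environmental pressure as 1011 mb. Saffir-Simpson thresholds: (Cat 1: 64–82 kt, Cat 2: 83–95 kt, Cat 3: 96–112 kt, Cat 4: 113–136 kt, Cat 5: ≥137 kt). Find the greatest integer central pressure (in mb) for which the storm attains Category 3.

934 mb

Category 3 begins at V = 96 kt.
Required ΔP = (96/6.4)^(1/0.624) = 15.000^1.603 ≈ 76.69 mb.
P_c ≤ 1011 − 76.69 = 934.31, so the highest integer P_c is 934 mb.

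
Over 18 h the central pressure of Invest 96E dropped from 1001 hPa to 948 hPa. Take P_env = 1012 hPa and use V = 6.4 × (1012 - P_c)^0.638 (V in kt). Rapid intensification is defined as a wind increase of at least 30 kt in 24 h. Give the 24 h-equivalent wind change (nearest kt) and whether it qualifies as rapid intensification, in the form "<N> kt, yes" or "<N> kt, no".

82 kt, yes

V₁: ΔP = 11, V ≈ 6.4 × 11^0.638 ≈ 29.55 kt.
V₂: ΔP = 64, V ≈ 6.4 × 64^0.638 ≈ 90.89 kt.
ΔV over 18 h = 61.34 kt → 24 h equivalent = 61.34 × 24/18 ≈ 81.79 kt.
82 kt ≥ 30 kt ⇒ rapid intensification.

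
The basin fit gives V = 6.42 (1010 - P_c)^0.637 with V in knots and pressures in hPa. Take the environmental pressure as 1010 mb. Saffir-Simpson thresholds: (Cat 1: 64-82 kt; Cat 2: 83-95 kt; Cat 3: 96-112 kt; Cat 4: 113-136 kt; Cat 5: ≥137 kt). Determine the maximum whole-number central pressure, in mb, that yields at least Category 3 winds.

Category 3 begins at V = 96 kt.
Required ΔP = (96/6.42)^(1/0.637) = 14.953^1.570 ≈ 69.85 mb.
P_c ≤ 1010 − 69.85 = 940.15, so the highest integer P_c is 940 mb.

940 mb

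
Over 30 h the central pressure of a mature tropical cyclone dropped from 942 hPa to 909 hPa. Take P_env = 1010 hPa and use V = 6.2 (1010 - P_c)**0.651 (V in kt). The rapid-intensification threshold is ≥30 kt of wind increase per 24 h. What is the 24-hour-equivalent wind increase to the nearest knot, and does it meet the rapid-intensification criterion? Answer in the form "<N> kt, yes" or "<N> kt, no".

23 kt, no

V₁: ΔP = 68, V ≈ 6.2 × 68^0.651 ≈ 96.68 kt.
V₂: ΔP = 101, V ≈ 6.2 × 101^0.651 ≈ 125.08 kt.
ΔV over 30 h = 28.40 kt → 24 h equivalent = 28.40 × 24/30 ≈ 22.72 kt.
23 kt < 30 kt ⇒ not rapid intensification.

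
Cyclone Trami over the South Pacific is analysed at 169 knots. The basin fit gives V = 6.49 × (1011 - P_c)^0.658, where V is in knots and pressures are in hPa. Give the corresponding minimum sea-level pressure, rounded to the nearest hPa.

869 hPa

ΔP = (V / 6.49)^(1/0.658) = (169/6.49)^1.520.
169/6.49 = 26.040; 26.040^1.520 ≈ 141.72 hPa.
P_c = 1011 − 141.72 = 869.28 ≈ 869 hPa.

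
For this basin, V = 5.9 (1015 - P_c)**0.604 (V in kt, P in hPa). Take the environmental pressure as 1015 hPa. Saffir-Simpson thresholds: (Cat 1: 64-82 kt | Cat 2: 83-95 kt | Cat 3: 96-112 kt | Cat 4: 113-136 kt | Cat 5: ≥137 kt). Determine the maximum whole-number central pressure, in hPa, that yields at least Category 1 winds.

963 hPa

Category 1 begins at V = 64 kt.
Required ΔP = (64/5.9)^(1/0.604) = 10.847^1.656 ≈ 51.77 hPa.
P_c ≤ 1015 − 51.77 = 963.23, so the highest integer P_c is 963 hPa.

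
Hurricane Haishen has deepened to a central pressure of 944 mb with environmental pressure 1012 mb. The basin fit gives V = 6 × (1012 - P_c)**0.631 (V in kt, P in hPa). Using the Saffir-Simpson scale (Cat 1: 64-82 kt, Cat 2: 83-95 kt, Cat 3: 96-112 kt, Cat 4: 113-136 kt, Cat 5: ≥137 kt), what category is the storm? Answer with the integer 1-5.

2

ΔP = 1012 − 944 = 68 mb.
V ≈ 6 × 68^0.631 = 6 × 14.33 ≈ 86 kt.
86 kt falls in the Category 2 band.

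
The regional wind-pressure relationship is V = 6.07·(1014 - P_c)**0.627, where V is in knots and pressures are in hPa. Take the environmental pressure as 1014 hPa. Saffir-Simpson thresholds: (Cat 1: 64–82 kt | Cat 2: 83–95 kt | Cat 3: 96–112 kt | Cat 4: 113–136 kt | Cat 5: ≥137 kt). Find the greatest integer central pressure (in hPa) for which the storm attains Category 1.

971 hPa

Category 1 begins at V = 64 kt.
Required ΔP = (64/6.07)^(1/0.627) = 10.544^1.595 ≈ 42.81 hPa.
P_c ≤ 1014 − 42.81 = 971.19, so the highest integer P_c is 971 hPa.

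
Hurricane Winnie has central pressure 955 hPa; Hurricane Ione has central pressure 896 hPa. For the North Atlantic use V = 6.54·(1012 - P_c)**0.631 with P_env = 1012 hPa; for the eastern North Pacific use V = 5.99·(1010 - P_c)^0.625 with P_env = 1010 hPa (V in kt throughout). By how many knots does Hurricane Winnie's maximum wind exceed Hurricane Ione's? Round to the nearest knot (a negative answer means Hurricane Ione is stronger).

-32 kt

Hurricane Winnie: ΔP = 57; V ≈ 6.54 × 57^0.631 ≈ 83.86 kt.
Hurricane Ione: ΔP = 114; V ≈ 5.99 × 114^0.625 ≈ 115.61 kt.
Difference ≈ 83.86 − 115.61 = -31.75 → -32 kt.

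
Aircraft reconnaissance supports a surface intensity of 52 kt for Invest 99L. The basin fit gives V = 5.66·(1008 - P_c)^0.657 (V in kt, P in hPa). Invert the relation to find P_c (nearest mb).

ΔP = (V / 5.66)^(1/0.657) = (52/5.66)^1.522.
52/5.66 = 9.187; 9.187^1.522 ≈ 29.24 mb.
P_c = 1008 − 29.24 = 978.76 ≈ 979 mb.

979 mb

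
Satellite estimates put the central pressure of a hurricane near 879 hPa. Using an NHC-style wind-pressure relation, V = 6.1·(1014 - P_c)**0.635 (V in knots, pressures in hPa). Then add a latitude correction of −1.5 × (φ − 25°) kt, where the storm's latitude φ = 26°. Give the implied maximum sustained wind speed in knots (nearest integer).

ΔP = 1014 − 879 = 135 hPa.
135^0.635 ≈ 22.530.
V ≈ 6.1 × 22.530 ≈ 137.4 kt.
Latitude correction: −1.5 × (26 − 25) = -1.5 kt.
Corrected V ≈ 135.9 kt → 136 kt.

136 kt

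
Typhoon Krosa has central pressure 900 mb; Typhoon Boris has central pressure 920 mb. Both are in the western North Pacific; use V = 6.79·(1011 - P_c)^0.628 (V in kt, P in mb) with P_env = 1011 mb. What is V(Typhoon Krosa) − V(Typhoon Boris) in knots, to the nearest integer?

15 kt

Typhoon Krosa: ΔP = 111; V ≈ 6.79 × 111^0.628 ≈ 130.72 kt.
Typhoon Boris: ΔP = 91; V ≈ 6.79 × 91^0.628 ≈ 115.38 kt.
Difference ≈ 130.72 − 115.38 = 15.34 → 15 kt.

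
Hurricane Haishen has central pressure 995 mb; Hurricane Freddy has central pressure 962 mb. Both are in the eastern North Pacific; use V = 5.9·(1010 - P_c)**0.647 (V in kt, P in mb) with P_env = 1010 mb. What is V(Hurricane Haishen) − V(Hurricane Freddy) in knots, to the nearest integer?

Hurricane Haishen: ΔP = 15; V ≈ 5.9 × 15^0.647 ≈ 34.02 kt.
Hurricane Freddy: ΔP = 48; V ≈ 5.9 × 48^0.647 ≈ 72.21 kt.
Difference ≈ 34.02 − 72.21 = -38.19 → -38 kt.

-38 kt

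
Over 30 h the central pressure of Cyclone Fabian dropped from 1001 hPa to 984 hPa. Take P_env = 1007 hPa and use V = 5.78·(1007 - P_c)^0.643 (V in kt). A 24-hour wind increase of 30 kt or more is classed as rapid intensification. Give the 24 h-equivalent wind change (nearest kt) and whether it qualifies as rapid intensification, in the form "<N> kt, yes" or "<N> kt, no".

V₁: ΔP = 6, V ≈ 5.78 × 6^0.643 ≈ 18.29 kt.
V₂: ΔP = 23, V ≈ 5.78 × 23^0.643 ≈ 43.40 kt.
ΔV over 30 h = 25.11 kt → 24 h equivalent = 25.11 × 24/30 ≈ 20.09 kt.
20 kt < 30 kt ⇒ not rapid intensification.

20 kt, no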